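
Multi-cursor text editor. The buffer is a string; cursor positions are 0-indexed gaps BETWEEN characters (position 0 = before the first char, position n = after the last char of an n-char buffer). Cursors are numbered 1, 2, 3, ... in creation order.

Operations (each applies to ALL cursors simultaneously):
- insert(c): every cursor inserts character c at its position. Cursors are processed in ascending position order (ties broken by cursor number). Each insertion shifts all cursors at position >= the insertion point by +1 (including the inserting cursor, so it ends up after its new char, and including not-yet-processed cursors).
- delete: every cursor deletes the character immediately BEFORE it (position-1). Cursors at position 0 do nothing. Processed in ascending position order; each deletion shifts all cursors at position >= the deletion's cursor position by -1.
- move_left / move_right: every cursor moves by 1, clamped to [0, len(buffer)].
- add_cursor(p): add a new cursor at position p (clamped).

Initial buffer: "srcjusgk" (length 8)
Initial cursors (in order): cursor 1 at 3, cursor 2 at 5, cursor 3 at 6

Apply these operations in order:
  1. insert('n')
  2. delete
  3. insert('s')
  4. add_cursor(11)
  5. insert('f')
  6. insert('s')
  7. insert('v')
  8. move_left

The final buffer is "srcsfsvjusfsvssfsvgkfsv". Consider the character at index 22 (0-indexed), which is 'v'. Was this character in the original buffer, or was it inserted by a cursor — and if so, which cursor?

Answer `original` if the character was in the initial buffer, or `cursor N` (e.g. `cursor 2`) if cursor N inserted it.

After op 1 (insert('n')): buffer="srcnjunsngk" (len 11), cursors c1@4 c2@7 c3@9, authorship ...1..2.3..
After op 2 (delete): buffer="srcjusgk" (len 8), cursors c1@3 c2@5 c3@6, authorship ........
After op 3 (insert('s')): buffer="srcsjusssgk" (len 11), cursors c1@4 c2@7 c3@9, authorship ...1..2.3..
After op 4 (add_cursor(11)): buffer="srcsjusssgk" (len 11), cursors c1@4 c2@7 c3@9 c4@11, authorship ...1..2.3..
After op 5 (insert('f')): buffer="srcsfjusfssfgkf" (len 15), cursors c1@5 c2@9 c3@12 c4@15, authorship ...11..22.33..4
After op 6 (insert('s')): buffer="srcsfsjusfsssfsgkfs" (len 19), cursors c1@6 c2@11 c3@15 c4@19, authorship ...111..222.333..44
After op 7 (insert('v')): buffer="srcsfsvjusfsvssfsvgkfsv" (len 23), cursors c1@7 c2@13 c3@18 c4@23, authorship ...1111..2222.3333..444
After op 8 (move_left): buffer="srcsfsvjusfsvssfsvgkfsv" (len 23), cursors c1@6 c2@12 c3@17 c4@22, authorship ...1111..2222.3333..444
Authorship (.=original, N=cursor N): . . . 1 1 1 1 . . 2 2 2 2 . 3 3 3 3 . . 4 4 4
Index 22: author = 4

Answer: cursor 4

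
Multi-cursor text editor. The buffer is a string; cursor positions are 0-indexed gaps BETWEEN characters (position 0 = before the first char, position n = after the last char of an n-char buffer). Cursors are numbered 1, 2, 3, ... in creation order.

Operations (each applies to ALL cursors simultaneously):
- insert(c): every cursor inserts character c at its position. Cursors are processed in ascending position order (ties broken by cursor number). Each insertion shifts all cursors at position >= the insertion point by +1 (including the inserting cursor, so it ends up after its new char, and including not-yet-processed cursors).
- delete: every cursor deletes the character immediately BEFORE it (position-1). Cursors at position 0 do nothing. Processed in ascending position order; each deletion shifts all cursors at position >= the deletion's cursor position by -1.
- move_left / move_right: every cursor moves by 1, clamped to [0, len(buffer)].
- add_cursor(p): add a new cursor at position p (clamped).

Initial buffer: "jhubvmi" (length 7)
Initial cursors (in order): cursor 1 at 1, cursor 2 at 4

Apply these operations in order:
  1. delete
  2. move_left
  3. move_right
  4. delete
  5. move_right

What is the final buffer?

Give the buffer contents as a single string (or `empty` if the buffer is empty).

After op 1 (delete): buffer="huvmi" (len 5), cursors c1@0 c2@2, authorship .....
After op 2 (move_left): buffer="huvmi" (len 5), cursors c1@0 c2@1, authorship .....
After op 3 (move_right): buffer="huvmi" (len 5), cursors c1@1 c2@2, authorship .....
After op 4 (delete): buffer="vmi" (len 3), cursors c1@0 c2@0, authorship ...
After op 5 (move_right): buffer="vmi" (len 3), cursors c1@1 c2@1, authorship ...

Answer: vmi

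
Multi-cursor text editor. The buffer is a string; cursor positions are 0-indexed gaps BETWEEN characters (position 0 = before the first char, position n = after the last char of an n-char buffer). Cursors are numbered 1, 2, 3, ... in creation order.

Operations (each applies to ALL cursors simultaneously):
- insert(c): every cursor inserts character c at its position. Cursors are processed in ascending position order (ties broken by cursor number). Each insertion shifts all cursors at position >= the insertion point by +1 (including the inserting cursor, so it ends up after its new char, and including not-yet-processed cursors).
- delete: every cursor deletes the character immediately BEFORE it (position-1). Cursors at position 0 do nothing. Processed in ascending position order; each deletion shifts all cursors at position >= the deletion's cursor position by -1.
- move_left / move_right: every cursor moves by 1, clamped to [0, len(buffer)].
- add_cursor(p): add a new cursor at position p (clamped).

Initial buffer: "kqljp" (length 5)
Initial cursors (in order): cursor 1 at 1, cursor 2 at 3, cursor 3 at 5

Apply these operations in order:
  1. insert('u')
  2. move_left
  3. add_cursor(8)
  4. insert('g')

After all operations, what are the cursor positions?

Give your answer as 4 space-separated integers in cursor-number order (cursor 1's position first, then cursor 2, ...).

Answer: 2 6 10 12

Derivation:
After op 1 (insert('u')): buffer="kuqlujpu" (len 8), cursors c1@2 c2@5 c3@8, authorship .1..2..3
After op 2 (move_left): buffer="kuqlujpu" (len 8), cursors c1@1 c2@4 c3@7, authorship .1..2..3
After op 3 (add_cursor(8)): buffer="kuqlujpu" (len 8), cursors c1@1 c2@4 c3@7 c4@8, authorship .1..2..3
After op 4 (insert('g')): buffer="kguqlgujpgug" (len 12), cursors c1@2 c2@6 c3@10 c4@12, authorship .11..22..334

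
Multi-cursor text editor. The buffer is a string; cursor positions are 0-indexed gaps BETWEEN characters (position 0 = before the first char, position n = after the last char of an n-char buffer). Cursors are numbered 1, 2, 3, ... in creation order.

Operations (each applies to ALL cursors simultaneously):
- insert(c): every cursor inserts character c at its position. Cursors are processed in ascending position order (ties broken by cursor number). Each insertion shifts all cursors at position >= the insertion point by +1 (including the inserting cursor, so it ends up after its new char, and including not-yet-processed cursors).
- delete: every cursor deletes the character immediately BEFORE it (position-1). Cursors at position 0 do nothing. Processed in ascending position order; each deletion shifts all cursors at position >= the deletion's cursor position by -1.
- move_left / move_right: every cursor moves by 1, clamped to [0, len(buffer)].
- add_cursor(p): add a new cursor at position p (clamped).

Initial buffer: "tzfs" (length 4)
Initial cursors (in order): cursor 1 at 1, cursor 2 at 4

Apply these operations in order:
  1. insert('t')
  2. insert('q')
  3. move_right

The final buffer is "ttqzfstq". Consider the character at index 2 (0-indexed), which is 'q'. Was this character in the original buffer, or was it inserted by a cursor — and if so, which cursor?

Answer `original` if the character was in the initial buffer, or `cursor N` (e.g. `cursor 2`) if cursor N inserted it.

Answer: cursor 1

Derivation:
After op 1 (insert('t')): buffer="ttzfst" (len 6), cursors c1@2 c2@6, authorship .1...2
After op 2 (insert('q')): buffer="ttqzfstq" (len 8), cursors c1@3 c2@8, authorship .11...22
After op 3 (move_right): buffer="ttqzfstq" (len 8), cursors c1@4 c2@8, authorship .11...22
Authorship (.=original, N=cursor N): . 1 1 . . . 2 2
Index 2: author = 1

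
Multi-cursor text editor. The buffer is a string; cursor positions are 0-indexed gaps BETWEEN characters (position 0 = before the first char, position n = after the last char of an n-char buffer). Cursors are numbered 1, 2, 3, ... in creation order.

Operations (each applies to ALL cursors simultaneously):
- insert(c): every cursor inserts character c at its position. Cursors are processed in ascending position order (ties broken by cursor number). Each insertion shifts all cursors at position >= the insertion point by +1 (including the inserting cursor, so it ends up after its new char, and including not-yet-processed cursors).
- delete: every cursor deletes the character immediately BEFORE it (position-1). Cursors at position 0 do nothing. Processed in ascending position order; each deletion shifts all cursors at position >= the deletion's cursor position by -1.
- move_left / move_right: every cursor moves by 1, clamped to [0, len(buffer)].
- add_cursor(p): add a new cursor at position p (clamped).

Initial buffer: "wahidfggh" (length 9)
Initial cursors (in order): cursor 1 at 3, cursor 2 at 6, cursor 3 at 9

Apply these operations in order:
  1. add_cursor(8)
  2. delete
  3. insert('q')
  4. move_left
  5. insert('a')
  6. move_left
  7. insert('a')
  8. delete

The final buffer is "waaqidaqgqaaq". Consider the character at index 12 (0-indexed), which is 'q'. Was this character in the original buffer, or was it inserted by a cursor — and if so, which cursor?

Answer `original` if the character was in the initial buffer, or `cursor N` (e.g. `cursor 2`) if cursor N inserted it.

Answer: cursor 4

Derivation:
After op 1 (add_cursor(8)): buffer="wahidfggh" (len 9), cursors c1@3 c2@6 c4@8 c3@9, authorship .........
After op 2 (delete): buffer="waidg" (len 5), cursors c1@2 c2@4 c3@5 c4@5, authorship .....
After op 3 (insert('q')): buffer="waqidqgqq" (len 9), cursors c1@3 c2@6 c3@9 c4@9, authorship ..1..2.34
After op 4 (move_left): buffer="waqidqgqq" (len 9), cursors c1@2 c2@5 c3@8 c4@8, authorship ..1..2.34
After op 5 (insert('a')): buffer="waaqidaqgqaaq" (len 13), cursors c1@3 c2@7 c3@12 c4@12, authorship ..11..22.3344
After op 6 (move_left): buffer="waaqidaqgqaaq" (len 13), cursors c1@2 c2@6 c3@11 c4@11, authorship ..11..22.3344
After op 7 (insert('a')): buffer="waaaqidaaqgqaaaaq" (len 17), cursors c1@3 c2@8 c3@15 c4@15, authorship ..111..222.333444
After op 8 (delete): buffer="waaqidaqgqaaq" (len 13), cursors c1@2 c2@6 c3@11 c4@11, authorship ..11..22.3344
Authorship (.=original, N=cursor N): . . 1 1 . . 2 2 . 3 3 4 4
Index 12: author = 4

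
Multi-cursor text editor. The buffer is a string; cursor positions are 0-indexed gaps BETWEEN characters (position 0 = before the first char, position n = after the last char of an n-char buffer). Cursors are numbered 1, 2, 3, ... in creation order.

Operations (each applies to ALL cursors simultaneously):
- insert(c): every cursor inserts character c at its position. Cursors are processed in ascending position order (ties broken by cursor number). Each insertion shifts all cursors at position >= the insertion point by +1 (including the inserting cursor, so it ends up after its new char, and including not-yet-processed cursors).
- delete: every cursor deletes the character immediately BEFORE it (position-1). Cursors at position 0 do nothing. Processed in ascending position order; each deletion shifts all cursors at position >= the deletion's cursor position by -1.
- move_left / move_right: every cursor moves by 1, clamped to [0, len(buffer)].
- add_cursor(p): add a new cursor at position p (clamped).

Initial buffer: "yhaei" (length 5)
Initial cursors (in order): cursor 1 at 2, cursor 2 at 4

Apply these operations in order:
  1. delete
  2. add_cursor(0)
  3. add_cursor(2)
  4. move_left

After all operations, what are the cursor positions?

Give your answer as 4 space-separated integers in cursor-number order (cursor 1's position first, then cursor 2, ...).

Answer: 0 1 0 1

Derivation:
After op 1 (delete): buffer="yai" (len 3), cursors c1@1 c2@2, authorship ...
After op 2 (add_cursor(0)): buffer="yai" (len 3), cursors c3@0 c1@1 c2@2, authorship ...
After op 3 (add_cursor(2)): buffer="yai" (len 3), cursors c3@0 c1@1 c2@2 c4@2, authorship ...
After op 4 (move_left): buffer="yai" (len 3), cursors c1@0 c3@0 c2@1 c4@1, authorship ...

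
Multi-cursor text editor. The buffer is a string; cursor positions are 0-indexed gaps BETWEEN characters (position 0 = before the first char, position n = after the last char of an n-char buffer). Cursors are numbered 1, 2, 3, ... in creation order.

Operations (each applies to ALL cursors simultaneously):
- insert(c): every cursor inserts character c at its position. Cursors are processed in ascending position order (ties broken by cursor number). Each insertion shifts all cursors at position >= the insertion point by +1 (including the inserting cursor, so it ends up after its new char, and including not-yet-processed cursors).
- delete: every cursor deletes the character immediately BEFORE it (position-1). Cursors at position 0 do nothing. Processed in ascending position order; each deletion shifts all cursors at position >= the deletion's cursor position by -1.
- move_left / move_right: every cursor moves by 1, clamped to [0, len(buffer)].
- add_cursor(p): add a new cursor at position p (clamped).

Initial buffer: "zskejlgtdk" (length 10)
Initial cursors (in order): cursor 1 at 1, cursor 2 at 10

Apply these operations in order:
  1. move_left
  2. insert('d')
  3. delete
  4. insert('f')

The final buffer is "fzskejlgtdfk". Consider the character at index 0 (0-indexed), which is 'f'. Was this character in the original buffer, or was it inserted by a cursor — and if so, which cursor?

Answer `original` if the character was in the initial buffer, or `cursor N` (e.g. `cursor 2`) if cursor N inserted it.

Answer: cursor 1

Derivation:
After op 1 (move_left): buffer="zskejlgtdk" (len 10), cursors c1@0 c2@9, authorship ..........
After op 2 (insert('d')): buffer="dzskejlgtddk" (len 12), cursors c1@1 c2@11, authorship 1.........2.
After op 3 (delete): buffer="zskejlgtdk" (len 10), cursors c1@0 c2@9, authorship ..........
After op 4 (insert('f')): buffer="fzskejlgtdfk" (len 12), cursors c1@1 c2@11, authorship 1.........2.
Authorship (.=original, N=cursor N): 1 . . . . . . . . . 2 .
Index 0: author = 1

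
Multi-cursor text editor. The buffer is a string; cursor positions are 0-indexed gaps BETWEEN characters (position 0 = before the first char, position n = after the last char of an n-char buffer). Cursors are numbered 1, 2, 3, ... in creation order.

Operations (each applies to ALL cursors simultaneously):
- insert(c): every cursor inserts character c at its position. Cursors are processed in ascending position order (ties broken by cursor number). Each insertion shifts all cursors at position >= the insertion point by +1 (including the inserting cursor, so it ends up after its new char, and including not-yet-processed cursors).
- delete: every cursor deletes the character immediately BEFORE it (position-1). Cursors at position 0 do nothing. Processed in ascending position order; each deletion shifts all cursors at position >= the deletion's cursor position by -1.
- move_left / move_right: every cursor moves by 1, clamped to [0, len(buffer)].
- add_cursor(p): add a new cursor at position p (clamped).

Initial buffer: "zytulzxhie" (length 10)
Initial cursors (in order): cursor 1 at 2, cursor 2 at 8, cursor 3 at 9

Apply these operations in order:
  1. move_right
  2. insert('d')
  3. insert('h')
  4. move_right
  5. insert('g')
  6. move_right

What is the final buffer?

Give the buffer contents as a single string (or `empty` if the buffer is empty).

Answer: zytdhuglzxhidhegdhg

Derivation:
After op 1 (move_right): buffer="zytulzxhie" (len 10), cursors c1@3 c2@9 c3@10, authorship ..........
After op 2 (insert('d')): buffer="zytdulzxhided" (len 13), cursors c1@4 c2@11 c3@13, authorship ...1......2.3
After op 3 (insert('h')): buffer="zytdhulzxhidhedh" (len 16), cursors c1@5 c2@13 c3@16, authorship ...11......22.33
After op 4 (move_right): buffer="zytdhulzxhidhedh" (len 16), cursors c1@6 c2@14 c3@16, authorship ...11......22.33
After op 5 (insert('g')): buffer="zytdhuglzxhidhegdhg" (len 19), cursors c1@7 c2@16 c3@19, authorship ...11.1.....22.2333
After op 6 (move_right): buffer="zytdhuglzxhidhegdhg" (len 19), cursors c1@8 c2@17 c3@19, authorship ...11.1.....22.2333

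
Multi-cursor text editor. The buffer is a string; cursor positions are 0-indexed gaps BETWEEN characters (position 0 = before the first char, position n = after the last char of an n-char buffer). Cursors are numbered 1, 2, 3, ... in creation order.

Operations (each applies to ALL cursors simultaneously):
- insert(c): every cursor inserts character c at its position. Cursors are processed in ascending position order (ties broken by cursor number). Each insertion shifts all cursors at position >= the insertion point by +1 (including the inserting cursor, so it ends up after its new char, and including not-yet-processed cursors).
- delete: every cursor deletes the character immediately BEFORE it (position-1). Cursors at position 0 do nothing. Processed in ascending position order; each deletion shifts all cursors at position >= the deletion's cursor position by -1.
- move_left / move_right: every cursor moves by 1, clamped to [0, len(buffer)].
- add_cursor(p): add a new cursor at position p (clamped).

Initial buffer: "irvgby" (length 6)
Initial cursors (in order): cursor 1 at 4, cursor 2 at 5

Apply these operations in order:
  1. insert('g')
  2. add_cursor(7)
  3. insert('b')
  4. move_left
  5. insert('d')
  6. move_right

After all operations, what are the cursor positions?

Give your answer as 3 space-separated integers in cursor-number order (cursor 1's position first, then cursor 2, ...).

Answer: 7 13 13

Derivation:
After op 1 (insert('g')): buffer="irvggbgy" (len 8), cursors c1@5 c2@7, authorship ....1.2.
After op 2 (add_cursor(7)): buffer="irvggbgy" (len 8), cursors c1@5 c2@7 c3@7, authorship ....1.2.
After op 3 (insert('b')): buffer="irvggbbgbby" (len 11), cursors c1@6 c2@10 c3@10, authorship ....11.223.
After op 4 (move_left): buffer="irvggbbgbby" (len 11), cursors c1@5 c2@9 c3@9, authorship ....11.223.
After op 5 (insert('d')): buffer="irvggdbbgbddby" (len 14), cursors c1@6 c2@12 c3@12, authorship ....111.22233.
After op 6 (move_right): buffer="irvggdbbgbddby" (len 14), cursors c1@7 c2@13 c3@13, authorship ....111.22233.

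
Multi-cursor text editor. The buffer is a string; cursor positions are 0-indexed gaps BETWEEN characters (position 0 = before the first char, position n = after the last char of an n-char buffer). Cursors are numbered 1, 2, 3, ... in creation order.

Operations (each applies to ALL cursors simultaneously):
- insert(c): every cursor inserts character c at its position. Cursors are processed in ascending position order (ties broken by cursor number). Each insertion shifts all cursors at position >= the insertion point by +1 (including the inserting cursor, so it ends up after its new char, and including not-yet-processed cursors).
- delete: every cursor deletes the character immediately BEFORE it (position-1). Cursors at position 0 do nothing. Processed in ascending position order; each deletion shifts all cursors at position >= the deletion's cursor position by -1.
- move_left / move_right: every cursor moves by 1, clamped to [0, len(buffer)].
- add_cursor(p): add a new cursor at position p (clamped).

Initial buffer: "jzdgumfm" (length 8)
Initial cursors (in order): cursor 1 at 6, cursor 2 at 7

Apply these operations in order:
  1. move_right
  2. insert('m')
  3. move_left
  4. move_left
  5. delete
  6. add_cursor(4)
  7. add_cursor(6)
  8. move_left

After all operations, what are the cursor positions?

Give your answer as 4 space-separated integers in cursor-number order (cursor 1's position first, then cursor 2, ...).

After op 1 (move_right): buffer="jzdgumfm" (len 8), cursors c1@7 c2@8, authorship ........
After op 2 (insert('m')): buffer="jzdgumfmmm" (len 10), cursors c1@8 c2@10, authorship .......1.2
After op 3 (move_left): buffer="jzdgumfmmm" (len 10), cursors c1@7 c2@9, authorship .......1.2
After op 4 (move_left): buffer="jzdgumfmmm" (len 10), cursors c1@6 c2@8, authorship .......1.2
After op 5 (delete): buffer="jzdgufmm" (len 8), cursors c1@5 c2@6, authorship .......2
After op 6 (add_cursor(4)): buffer="jzdgufmm" (len 8), cursors c3@4 c1@5 c2@6, authorship .......2
After op 7 (add_cursor(6)): buffer="jzdgufmm" (len 8), cursors c3@4 c1@5 c2@6 c4@6, authorship .......2
After op 8 (move_left): buffer="jzdgufmm" (len 8), cursors c3@3 c1@4 c2@5 c4@5, authorship .......2

Answer: 4 5 3 5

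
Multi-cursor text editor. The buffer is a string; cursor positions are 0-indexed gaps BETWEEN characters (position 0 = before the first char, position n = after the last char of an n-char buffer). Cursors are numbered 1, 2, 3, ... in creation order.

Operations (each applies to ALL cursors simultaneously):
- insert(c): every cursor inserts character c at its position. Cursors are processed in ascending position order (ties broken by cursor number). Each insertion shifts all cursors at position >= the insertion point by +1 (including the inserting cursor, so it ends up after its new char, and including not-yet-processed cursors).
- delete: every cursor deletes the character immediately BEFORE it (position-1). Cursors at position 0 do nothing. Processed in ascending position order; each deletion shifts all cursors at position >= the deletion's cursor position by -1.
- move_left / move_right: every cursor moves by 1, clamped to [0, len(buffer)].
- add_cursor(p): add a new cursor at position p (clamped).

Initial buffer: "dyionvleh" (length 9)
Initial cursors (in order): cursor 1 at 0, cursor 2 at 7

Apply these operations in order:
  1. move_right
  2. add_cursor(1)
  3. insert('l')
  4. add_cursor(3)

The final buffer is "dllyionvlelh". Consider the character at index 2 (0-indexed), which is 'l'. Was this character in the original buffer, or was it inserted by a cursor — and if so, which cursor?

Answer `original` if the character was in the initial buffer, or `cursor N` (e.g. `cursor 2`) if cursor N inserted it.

After op 1 (move_right): buffer="dyionvleh" (len 9), cursors c1@1 c2@8, authorship .........
After op 2 (add_cursor(1)): buffer="dyionvleh" (len 9), cursors c1@1 c3@1 c2@8, authorship .........
After op 3 (insert('l')): buffer="dllyionvlelh" (len 12), cursors c1@3 c3@3 c2@11, authorship .13.......2.
After op 4 (add_cursor(3)): buffer="dllyionvlelh" (len 12), cursors c1@3 c3@3 c4@3 c2@11, authorship .13.......2.
Authorship (.=original, N=cursor N): . 1 3 . . . . . . . 2 .
Index 2: author = 3

Answer: cursor 3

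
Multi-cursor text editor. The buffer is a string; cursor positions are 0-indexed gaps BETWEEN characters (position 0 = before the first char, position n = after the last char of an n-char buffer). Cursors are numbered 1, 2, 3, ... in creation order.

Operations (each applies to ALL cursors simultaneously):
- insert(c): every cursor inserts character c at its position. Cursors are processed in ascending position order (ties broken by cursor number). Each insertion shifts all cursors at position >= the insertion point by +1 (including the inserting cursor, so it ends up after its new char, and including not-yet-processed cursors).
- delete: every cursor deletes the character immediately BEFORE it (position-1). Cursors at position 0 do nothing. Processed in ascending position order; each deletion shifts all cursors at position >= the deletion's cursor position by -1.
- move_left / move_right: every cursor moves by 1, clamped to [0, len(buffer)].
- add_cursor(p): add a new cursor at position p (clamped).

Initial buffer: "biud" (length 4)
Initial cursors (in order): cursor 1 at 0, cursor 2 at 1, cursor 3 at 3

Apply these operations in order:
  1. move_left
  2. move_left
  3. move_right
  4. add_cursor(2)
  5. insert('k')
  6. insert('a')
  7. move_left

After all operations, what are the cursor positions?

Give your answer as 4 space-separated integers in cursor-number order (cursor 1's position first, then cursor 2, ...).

After op 1 (move_left): buffer="biud" (len 4), cursors c1@0 c2@0 c3@2, authorship ....
After op 2 (move_left): buffer="biud" (len 4), cursors c1@0 c2@0 c3@1, authorship ....
After op 3 (move_right): buffer="biud" (len 4), cursors c1@1 c2@1 c3@2, authorship ....
After op 4 (add_cursor(2)): buffer="biud" (len 4), cursors c1@1 c2@1 c3@2 c4@2, authorship ....
After op 5 (insert('k')): buffer="bkkikkud" (len 8), cursors c1@3 c2@3 c3@6 c4@6, authorship .12.34..
After op 6 (insert('a')): buffer="bkkaaikkaaud" (len 12), cursors c1@5 c2@5 c3@10 c4@10, authorship .1212.3434..
After op 7 (move_left): buffer="bkkaaikkaaud" (len 12), cursors c1@4 c2@4 c3@9 c4@9, authorship .1212.3434..

Answer: 4 4 9 9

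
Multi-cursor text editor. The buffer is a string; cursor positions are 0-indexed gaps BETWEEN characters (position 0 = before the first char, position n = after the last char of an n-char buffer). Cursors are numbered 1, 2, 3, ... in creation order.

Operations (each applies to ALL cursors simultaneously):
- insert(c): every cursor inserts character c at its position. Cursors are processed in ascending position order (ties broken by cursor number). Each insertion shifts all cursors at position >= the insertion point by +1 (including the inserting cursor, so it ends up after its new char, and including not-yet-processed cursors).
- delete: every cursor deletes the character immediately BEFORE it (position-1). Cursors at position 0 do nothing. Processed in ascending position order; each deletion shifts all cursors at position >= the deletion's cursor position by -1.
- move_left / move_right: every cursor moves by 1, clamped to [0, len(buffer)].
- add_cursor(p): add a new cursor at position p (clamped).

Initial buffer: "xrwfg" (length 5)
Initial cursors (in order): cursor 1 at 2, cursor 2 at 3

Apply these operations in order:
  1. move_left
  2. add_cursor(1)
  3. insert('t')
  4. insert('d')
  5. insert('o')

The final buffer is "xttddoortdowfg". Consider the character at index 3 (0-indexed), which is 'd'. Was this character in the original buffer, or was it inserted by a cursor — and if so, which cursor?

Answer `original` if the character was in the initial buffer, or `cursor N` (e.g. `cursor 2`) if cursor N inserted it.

Answer: cursor 1

Derivation:
After op 1 (move_left): buffer="xrwfg" (len 5), cursors c1@1 c2@2, authorship .....
After op 2 (add_cursor(1)): buffer="xrwfg" (len 5), cursors c1@1 c3@1 c2@2, authorship .....
After op 3 (insert('t')): buffer="xttrtwfg" (len 8), cursors c1@3 c3@3 c2@5, authorship .13.2...
After op 4 (insert('d')): buffer="xttddrtdwfg" (len 11), cursors c1@5 c3@5 c2@8, authorship .1313.22...
After op 5 (insert('o')): buffer="xttddoortdowfg" (len 14), cursors c1@7 c3@7 c2@11, authorship .131313.222...
Authorship (.=original, N=cursor N): . 1 3 1 3 1 3 . 2 2 2 . . .
Index 3: author = 1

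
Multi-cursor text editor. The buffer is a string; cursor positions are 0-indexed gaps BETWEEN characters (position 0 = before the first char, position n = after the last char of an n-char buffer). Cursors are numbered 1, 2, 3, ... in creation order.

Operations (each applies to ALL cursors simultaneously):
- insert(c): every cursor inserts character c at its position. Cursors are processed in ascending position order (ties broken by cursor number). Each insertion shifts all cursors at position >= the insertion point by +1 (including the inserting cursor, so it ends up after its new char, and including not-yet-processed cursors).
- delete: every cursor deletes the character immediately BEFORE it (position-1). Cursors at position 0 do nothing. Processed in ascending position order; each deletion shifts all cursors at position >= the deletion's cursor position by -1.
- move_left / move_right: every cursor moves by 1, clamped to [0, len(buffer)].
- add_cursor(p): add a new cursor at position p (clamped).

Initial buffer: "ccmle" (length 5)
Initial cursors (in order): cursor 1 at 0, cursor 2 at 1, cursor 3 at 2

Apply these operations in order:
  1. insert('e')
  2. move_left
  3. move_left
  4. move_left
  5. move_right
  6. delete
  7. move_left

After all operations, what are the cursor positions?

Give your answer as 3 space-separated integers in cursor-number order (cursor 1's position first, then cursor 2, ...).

After op 1 (insert('e')): buffer="ececemle" (len 8), cursors c1@1 c2@3 c3@5, authorship 1.2.3...
After op 2 (move_left): buffer="ececemle" (len 8), cursors c1@0 c2@2 c3@4, authorship 1.2.3...
After op 3 (move_left): buffer="ececemle" (len 8), cursors c1@0 c2@1 c3@3, authorship 1.2.3...
After op 4 (move_left): buffer="ececemle" (len 8), cursors c1@0 c2@0 c3@2, authorship 1.2.3...
After op 5 (move_right): buffer="ececemle" (len 8), cursors c1@1 c2@1 c3@3, authorship 1.2.3...
After op 6 (delete): buffer="ccemle" (len 6), cursors c1@0 c2@0 c3@1, authorship ..3...
After op 7 (move_left): buffer="ccemle" (len 6), cursors c1@0 c2@0 c3@0, authorship ..3...

Answer: 0 0 0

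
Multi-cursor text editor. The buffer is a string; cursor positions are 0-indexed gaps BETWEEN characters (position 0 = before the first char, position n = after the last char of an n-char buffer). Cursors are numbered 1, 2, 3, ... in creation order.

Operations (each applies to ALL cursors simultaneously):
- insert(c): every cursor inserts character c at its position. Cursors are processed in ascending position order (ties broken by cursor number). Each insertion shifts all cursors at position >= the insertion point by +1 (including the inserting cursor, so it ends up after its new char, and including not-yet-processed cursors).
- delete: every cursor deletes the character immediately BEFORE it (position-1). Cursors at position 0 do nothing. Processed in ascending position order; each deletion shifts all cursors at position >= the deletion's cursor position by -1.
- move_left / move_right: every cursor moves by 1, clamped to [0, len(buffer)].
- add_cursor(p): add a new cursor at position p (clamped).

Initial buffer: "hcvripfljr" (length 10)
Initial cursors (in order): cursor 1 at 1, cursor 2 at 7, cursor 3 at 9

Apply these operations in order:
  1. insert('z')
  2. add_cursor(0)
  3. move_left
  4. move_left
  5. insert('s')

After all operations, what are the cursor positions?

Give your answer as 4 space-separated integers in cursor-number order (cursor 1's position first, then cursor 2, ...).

After op 1 (insert('z')): buffer="hzcvripfzljzr" (len 13), cursors c1@2 c2@9 c3@12, authorship .1......2..3.
After op 2 (add_cursor(0)): buffer="hzcvripfzljzr" (len 13), cursors c4@0 c1@2 c2@9 c3@12, authorship .1......2..3.
After op 3 (move_left): buffer="hzcvripfzljzr" (len 13), cursors c4@0 c1@1 c2@8 c3@11, authorship .1......2..3.
After op 4 (move_left): buffer="hzcvripfzljzr" (len 13), cursors c1@0 c4@0 c2@7 c3@10, authorship .1......2..3.
After op 5 (insert('s')): buffer="sshzcvripsfzlsjzr" (len 17), cursors c1@2 c4@2 c2@10 c3@14, authorship 14.1.....2.2.3.3.

Answer: 2 10 14 2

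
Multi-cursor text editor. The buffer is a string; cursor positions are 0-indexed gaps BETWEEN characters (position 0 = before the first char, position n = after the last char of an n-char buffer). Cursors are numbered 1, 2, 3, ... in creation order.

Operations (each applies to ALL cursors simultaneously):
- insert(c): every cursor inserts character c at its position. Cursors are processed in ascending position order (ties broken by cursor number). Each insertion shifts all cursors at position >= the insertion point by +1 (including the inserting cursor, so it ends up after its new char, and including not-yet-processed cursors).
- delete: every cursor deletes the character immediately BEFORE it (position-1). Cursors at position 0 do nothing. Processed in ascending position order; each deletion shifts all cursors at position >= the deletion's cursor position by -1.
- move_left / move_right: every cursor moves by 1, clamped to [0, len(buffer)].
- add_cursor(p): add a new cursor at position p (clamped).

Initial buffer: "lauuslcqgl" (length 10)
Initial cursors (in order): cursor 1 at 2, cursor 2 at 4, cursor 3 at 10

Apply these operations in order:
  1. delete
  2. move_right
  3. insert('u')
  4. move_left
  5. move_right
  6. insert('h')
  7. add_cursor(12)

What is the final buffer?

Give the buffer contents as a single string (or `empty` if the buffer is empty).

After op 1 (delete): buffer="luslcqg" (len 7), cursors c1@1 c2@2 c3@7, authorship .......
After op 2 (move_right): buffer="luslcqg" (len 7), cursors c1@2 c2@3 c3@7, authorship .......
After op 3 (insert('u')): buffer="luusulcqgu" (len 10), cursors c1@3 c2@5 c3@10, authorship ..1.2....3
After op 4 (move_left): buffer="luusulcqgu" (len 10), cursors c1@2 c2@4 c3@9, authorship ..1.2....3
After op 5 (move_right): buffer="luusulcqgu" (len 10), cursors c1@3 c2@5 c3@10, authorship ..1.2....3
After op 6 (insert('h')): buffer="luuhsuhlcqguh" (len 13), cursors c1@4 c2@7 c3@13, authorship ..11.22....33
After op 7 (add_cursor(12)): buffer="luuhsuhlcqguh" (len 13), cursors c1@4 c2@7 c4@12 c3@13, authorship ..11.22....33

Answer: luuhsuhlcqguh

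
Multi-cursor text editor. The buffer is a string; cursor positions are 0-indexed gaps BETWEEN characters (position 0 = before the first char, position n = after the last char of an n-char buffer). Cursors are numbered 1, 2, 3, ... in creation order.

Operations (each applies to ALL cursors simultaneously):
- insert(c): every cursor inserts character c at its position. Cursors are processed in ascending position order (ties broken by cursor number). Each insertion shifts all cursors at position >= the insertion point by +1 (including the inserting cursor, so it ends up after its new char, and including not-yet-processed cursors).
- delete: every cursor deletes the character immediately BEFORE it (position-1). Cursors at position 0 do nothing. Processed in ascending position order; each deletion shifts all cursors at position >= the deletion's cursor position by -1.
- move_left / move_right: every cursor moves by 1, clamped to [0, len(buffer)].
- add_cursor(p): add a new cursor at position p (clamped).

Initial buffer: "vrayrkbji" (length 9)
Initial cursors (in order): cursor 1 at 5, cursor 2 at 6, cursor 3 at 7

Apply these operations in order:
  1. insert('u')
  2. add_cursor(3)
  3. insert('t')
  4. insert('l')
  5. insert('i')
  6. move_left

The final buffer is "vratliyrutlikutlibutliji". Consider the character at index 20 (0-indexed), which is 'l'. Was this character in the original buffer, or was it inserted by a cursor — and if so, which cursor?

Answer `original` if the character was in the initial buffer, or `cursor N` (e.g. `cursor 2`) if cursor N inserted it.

After op 1 (insert('u')): buffer="vrayrukubuji" (len 12), cursors c1@6 c2@8 c3@10, authorship .....1.2.3..
After op 2 (add_cursor(3)): buffer="vrayrukubuji" (len 12), cursors c4@3 c1@6 c2@8 c3@10, authorship .....1.2.3..
After op 3 (insert('t')): buffer="vratyrutkutbutji" (len 16), cursors c4@4 c1@8 c2@11 c3@14, authorship ...4..11.22.33..
After op 4 (insert('l')): buffer="vratlyrutlkutlbutlji" (len 20), cursors c4@5 c1@10 c2@14 c3@18, authorship ...44..111.222.333..
After op 5 (insert('i')): buffer="vratliyrutlikutlibutliji" (len 24), cursors c4@6 c1@12 c2@17 c3@22, authorship ...444..1111.2222.3333..
After op 6 (move_left): buffer="vratliyrutlikutlibutliji" (len 24), cursors c4@5 c1@11 c2@16 c3@21, authorship ...444..1111.2222.3333..
Authorship (.=original, N=cursor N): . . . 4 4 4 . . 1 1 1 1 . 2 2 2 2 . 3 3 3 3 . .
Index 20: author = 3

Answer: cursor 3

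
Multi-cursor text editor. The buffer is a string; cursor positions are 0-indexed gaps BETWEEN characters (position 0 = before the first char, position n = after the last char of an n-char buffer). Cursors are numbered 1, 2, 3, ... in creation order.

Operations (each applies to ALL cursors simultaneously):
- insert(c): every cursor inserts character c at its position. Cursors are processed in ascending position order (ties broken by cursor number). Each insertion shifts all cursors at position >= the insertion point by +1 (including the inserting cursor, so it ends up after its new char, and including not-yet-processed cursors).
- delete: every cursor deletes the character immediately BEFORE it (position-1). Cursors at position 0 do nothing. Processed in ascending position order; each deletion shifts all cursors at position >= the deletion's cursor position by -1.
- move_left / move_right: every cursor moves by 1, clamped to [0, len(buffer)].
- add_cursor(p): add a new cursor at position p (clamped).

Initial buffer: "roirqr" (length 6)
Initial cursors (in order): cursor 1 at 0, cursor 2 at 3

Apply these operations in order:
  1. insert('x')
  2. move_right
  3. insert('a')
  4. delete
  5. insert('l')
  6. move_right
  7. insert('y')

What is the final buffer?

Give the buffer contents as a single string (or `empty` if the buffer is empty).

Answer: xrloyixrlqyr

Derivation:
After op 1 (insert('x')): buffer="xroixrqr" (len 8), cursors c1@1 c2@5, authorship 1...2...
After op 2 (move_right): buffer="xroixrqr" (len 8), cursors c1@2 c2@6, authorship 1...2...
After op 3 (insert('a')): buffer="xraoixraqr" (len 10), cursors c1@3 c2@8, authorship 1.1..2.2..
After op 4 (delete): buffer="xroixrqr" (len 8), cursors c1@2 c2@6, authorship 1...2...
After op 5 (insert('l')): buffer="xrloixrlqr" (len 10), cursors c1@3 c2@8, authorship 1.1..2.2..
After op 6 (move_right): buffer="xrloixrlqr" (len 10), cursors c1@4 c2@9, authorship 1.1..2.2..
After op 7 (insert('y')): buffer="xrloyixrlqyr" (len 12), cursors c1@5 c2@11, authorship 1.1.1.2.2.2.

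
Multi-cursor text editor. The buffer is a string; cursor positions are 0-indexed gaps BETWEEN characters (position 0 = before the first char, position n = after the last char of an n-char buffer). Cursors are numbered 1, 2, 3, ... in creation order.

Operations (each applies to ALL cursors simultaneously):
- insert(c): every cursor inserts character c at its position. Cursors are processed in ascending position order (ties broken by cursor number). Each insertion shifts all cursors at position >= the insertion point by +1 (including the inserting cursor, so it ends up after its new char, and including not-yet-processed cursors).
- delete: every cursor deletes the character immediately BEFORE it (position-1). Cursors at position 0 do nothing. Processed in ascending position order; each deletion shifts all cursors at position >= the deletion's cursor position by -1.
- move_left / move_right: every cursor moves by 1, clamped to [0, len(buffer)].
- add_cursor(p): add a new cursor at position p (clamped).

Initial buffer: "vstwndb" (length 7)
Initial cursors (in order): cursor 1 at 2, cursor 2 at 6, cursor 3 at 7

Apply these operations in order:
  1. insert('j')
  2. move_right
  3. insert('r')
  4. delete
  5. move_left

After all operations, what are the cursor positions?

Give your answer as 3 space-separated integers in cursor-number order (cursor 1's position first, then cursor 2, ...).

Answer: 3 8 9

Derivation:
After op 1 (insert('j')): buffer="vsjtwndjbj" (len 10), cursors c1@3 c2@8 c3@10, authorship ..1....2.3
After op 2 (move_right): buffer="vsjtwndjbj" (len 10), cursors c1@4 c2@9 c3@10, authorship ..1....2.3
After op 3 (insert('r')): buffer="vsjtrwndjbrjr" (len 13), cursors c1@5 c2@11 c3@13, authorship ..1.1...2.233
After op 4 (delete): buffer="vsjtwndjbj" (len 10), cursors c1@4 c2@9 c3@10, authorship ..1....2.3
After op 5 (move_left): buffer="vsjtwndjbj" (len 10), cursors c1@3 c2@8 c3@9, authorship ..1....2.3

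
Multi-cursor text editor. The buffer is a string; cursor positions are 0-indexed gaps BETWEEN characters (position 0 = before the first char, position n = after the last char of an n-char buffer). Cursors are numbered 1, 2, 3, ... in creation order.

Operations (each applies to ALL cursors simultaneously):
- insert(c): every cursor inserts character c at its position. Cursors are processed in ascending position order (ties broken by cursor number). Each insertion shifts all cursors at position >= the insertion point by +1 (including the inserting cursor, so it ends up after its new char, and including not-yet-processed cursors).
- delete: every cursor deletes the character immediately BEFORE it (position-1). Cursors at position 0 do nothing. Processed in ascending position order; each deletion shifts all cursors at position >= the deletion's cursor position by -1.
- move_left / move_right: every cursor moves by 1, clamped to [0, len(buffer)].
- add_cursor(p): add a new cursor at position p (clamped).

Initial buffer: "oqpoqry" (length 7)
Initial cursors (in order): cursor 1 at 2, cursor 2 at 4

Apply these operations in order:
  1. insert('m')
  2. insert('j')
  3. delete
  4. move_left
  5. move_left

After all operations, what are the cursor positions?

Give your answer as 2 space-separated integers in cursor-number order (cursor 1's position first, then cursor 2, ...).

After op 1 (insert('m')): buffer="oqmpomqry" (len 9), cursors c1@3 c2@6, authorship ..1..2...
After op 2 (insert('j')): buffer="oqmjpomjqry" (len 11), cursors c1@4 c2@8, authorship ..11..22...
After op 3 (delete): buffer="oqmpomqry" (len 9), cursors c1@3 c2@6, authorship ..1..2...
After op 4 (move_left): buffer="oqmpomqry" (len 9), cursors c1@2 c2@5, authorship ..1..2...
After op 5 (move_left): buffer="oqmpomqry" (len 9), cursors c1@1 c2@4, authorship ..1..2...

Answer: 1 4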